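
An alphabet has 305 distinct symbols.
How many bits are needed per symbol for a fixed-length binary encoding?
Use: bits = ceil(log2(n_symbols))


log2(305) = 8.2527
Bracket: 2^8 = 256 < 305 <= 2^9 = 512
So ceil(log2(305)) = 9

bits = ceil(log2(305)) = ceil(8.2527) = 9 bits


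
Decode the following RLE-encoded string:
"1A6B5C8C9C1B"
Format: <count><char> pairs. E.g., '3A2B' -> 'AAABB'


Expanding each <count><char> pair:
  1A -> 'A'
  6B -> 'BBBBBB'
  5C -> 'CCCCC'
  8C -> 'CCCCCCCC'
  9C -> 'CCCCCCCCC'
  1B -> 'B'

Decoded = ABBBBBBCCCCCCCCCCCCCCCCCCCCCCB


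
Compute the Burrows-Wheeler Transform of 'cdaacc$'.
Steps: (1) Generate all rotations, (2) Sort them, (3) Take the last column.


Rotations (sorted):
  0: $cdaacc -> last char: c
  1: aacc$cd -> last char: d
  2: acc$cda -> last char: a
  3: c$cdaac -> last char: c
  4: cc$cdaa -> last char: a
  5: cdaacc$ -> last char: $
  6: daacc$c -> last char: c


BWT = cdaca$c


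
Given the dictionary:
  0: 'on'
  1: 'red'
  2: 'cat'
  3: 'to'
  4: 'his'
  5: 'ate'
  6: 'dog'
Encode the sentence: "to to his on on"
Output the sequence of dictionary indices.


Look up each word in the dictionary:
  'to' -> 3
  'to' -> 3
  'his' -> 4
  'on' -> 0
  'on' -> 0

Encoded: [3, 3, 4, 0, 0]


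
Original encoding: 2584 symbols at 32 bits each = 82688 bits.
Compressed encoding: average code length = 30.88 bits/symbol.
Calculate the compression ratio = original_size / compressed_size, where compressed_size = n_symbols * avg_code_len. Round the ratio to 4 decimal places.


original_size = n_symbols * orig_bits = 2584 * 32 = 82688 bits
compressed_size = n_symbols * avg_code_len = 2584 * 30.88 = 79793.92 bits
ratio = original_size / compressed_size = 82688 / 79793.92 = 1.0363

Compression ratio = 1.0363


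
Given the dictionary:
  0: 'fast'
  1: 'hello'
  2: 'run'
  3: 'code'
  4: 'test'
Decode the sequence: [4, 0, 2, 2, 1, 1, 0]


Look up each index in the dictionary:
  4 -> 'test'
  0 -> 'fast'
  2 -> 'run'
  2 -> 'run'
  1 -> 'hello'
  1 -> 'hello'
  0 -> 'fast'

Decoded: "test fast run run hello hello fast"


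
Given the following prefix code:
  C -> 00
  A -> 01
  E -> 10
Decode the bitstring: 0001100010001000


Decoding step by step:
Bits 00 -> C
Bits 01 -> A
Bits 10 -> E
Bits 00 -> C
Bits 10 -> E
Bits 00 -> C
Bits 10 -> E
Bits 00 -> C


Decoded message: CAECECEC


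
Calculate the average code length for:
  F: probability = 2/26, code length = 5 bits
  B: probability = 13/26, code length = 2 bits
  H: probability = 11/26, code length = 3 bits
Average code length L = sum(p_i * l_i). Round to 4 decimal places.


Weighted contributions p_i * l_i:
  F: (2/26) * 5 = 10/26
  B: (13/26) * 2 = 26/26
  H: (11/26) * 3 = 33/26
Sum = (10 + 26 + 33)/26 = 69/26

L = 69/26 = 2.6538 bits/symbol


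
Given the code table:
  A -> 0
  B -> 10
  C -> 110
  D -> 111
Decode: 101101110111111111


Decoding:
10 -> B
110 -> C
111 -> D
0 -> A
111 -> D
111 -> D
111 -> D


Result: BCDADDD


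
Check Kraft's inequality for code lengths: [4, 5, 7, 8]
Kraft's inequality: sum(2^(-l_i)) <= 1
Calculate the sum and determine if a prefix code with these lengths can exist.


Sum = 2^(-4) + 2^(-5) + 2^(-7) + 2^(-8)
    = 0.0625 + 0.03125 + 0.0078125 + 0.00390625
    = 27/256 = 0.10546875
Since 0.10546875 <= 1, Kraft's inequality IS satisfied.
A prefix code with these lengths CAN exist.

Kraft sum = 0.10546875. Satisfied.


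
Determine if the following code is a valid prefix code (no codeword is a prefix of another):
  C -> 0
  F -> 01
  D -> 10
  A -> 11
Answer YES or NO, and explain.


Checking each pair (does one codeword prefix another?):
  C='0' vs F='01': prefix -- VIOLATION

NO -- this is NOT a valid prefix code. C (0) is a prefix of F (01).


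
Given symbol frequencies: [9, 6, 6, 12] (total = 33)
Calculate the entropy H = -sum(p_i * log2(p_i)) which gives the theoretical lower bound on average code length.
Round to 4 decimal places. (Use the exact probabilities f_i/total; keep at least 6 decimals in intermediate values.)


Per-symbol terms -p_i * log2(p_i) with p_i = f_i/33:
  p = 9/33 = 0.272727: log2(p) = -1.874469, -p*log2(p) = 0.511219
  p = 6/33 = 0.181818: log2(p) = -2.459432, -p*log2(p) = 0.447169
  p = 6/33 = 0.181818: log2(p) = -2.459432, -p*log2(p) = 0.447169
  p = 12/33 = 0.363636: log2(p) = -1.459432, -p*log2(p) = 0.530702
H = 0.511219 + 0.447169 + 0.447169 + 0.530702 = 1.936259

H = 1.9363 bits/symbol


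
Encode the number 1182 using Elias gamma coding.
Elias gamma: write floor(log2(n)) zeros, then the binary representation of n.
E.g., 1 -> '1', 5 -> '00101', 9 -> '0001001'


num_bits = floor(log2(1182)) + 1 = 11
leading_zeros = num_bits - 1 = 10
binary(1182) = 10010011110

Elias gamma(1182) = '0000000000' + '10010011110' = 000000000010010011110 (21 bits)


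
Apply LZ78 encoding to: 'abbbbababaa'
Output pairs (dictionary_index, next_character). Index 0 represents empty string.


LZ78 encoding steps:
Dictionary: {0: ''}
Step 1: w='' (idx 0), next='a' -> output (0, 'a'), add 'a' as idx 1
Step 2: w='' (idx 0), next='b' -> output (0, 'b'), add 'b' as idx 2
Step 3: w='b' (idx 2), next='b' -> output (2, 'b'), add 'bb' as idx 3
Step 4: w='b' (idx 2), next='a' -> output (2, 'a'), add 'ba' as idx 4
Step 5: w='ba' (idx 4), next='b' -> output (4, 'b'), add 'bab' as idx 5
Step 6: w='a' (idx 1), next='a' -> output (1, 'a'), add 'aa' as idx 6


Encoded: [(0, 'a'), (0, 'b'), (2, 'b'), (2, 'a'), (4, 'b'), (1, 'a')]


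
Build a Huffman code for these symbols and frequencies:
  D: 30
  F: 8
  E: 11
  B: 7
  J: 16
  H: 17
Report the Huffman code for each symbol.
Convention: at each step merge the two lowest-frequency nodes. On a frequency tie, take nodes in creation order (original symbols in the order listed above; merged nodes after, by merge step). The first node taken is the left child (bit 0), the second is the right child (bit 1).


Huffman tree construction:
Step 1: Merge B(7) + F(8) = 15
Step 2: Merge E(11) + (B+F)(15) = 26
Step 3: Merge J(16) + H(17) = 33
Step 4: Merge (E+(B+F))(26) + D(30) = 56
Step 5: Merge (J+H)(33) + ((E+(B+F))+D)(56) = 89
Read each symbol's code off the tree from the root (left child = 0, right child = 1).

Codes:
  D: 11 (length 2)
  F: 1011 (length 4)
  E: 100 (length 3)
  B: 1010 (length 4)
  J: 00 (length 2)
  H: 01 (length 2)
Average code length: 219/89 = 2.4607 bits/symbol


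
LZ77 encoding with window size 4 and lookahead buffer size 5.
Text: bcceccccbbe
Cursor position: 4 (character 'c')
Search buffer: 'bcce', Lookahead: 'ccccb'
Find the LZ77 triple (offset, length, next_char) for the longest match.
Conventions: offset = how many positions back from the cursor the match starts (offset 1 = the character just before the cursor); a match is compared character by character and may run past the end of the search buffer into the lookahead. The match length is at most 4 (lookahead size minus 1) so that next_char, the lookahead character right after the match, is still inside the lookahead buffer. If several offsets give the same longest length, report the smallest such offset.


Try each offset into the search buffer:
  offset=1 (pos 3, char 'e'): match length 0
  offset=2 (pos 2, char 'c'): match length 1
  offset=3 (pos 1, char 'c'): match length 2
  offset=4 (pos 0, char 'b'): match length 0
Longest match has length 2 at offset 3.
next_char = character at position 4 + 2 = 6 -> 'c'

Best match: offset=3, length=2 (matching 'cc' starting at position 1)
LZ77 triple: (3, 2, 'c')


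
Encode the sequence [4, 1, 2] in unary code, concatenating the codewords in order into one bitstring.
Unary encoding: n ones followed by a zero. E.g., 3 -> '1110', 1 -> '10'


Encode each number as n ones followed by a terminating 0:
  4 -> 11110 (5 bits)
  1 -> 10 (2 bits)
  2 -> 110 (3 bits)
Total length = 5 + 2 + 3 = 10 bits.

Unary([4, 1, 2]) = 1111010110 (10 bits)


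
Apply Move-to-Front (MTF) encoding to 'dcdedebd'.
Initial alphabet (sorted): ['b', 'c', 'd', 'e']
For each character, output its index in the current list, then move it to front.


MTF encoding:
'd': index 2 in ['b', 'c', 'd', 'e'] -> ['d', 'b', 'c', 'e']
'c': index 2 in ['d', 'b', 'c', 'e'] -> ['c', 'd', 'b', 'e']
'd': index 1 in ['c', 'd', 'b', 'e'] -> ['d', 'c', 'b', 'e']
'e': index 3 in ['d', 'c', 'b', 'e'] -> ['e', 'd', 'c', 'b']
'd': index 1 in ['e', 'd', 'c', 'b'] -> ['d', 'e', 'c', 'b']
'e': index 1 in ['d', 'e', 'c', 'b'] -> ['e', 'd', 'c', 'b']
'b': index 3 in ['e', 'd', 'c', 'b'] -> ['b', 'e', 'd', 'c']
'd': index 2 in ['b', 'e', 'd', 'c'] -> ['d', 'b', 'e', 'c']


Output: [2, 2, 1, 3, 1, 1, 3, 2]


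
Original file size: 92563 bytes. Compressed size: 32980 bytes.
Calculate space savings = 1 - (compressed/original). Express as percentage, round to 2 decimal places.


ratio = compressed/original = 32980/92563 = 0.356298
savings = 1 - ratio = 1 - 0.356298 = 0.643702
as a percentage: 0.643702 * 100 = 64.37%

Space savings = 1 - 32980/92563 = 64.37%


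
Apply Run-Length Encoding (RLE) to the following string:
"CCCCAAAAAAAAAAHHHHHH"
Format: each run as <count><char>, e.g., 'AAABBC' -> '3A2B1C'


Scanning runs left to right:
  i=0: run of 'C' x 4 -> '4C'
  i=4: run of 'A' x 10 -> '10A'
  i=14: run of 'H' x 6 -> '6H'

RLE = 4C10A6H


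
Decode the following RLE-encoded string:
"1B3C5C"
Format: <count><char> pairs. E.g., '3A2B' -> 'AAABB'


Expanding each <count><char> pair:
  1B -> 'B'
  3C -> 'CCC'
  5C -> 'CCCCC'

Decoded = BCCCCCCCC


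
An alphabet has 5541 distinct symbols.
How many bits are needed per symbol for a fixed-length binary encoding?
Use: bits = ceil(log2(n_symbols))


log2(5541) = 12.4359
Bracket: 2^12 = 4096 < 5541 <= 2^13 = 8192
So ceil(log2(5541)) = 13

bits = ceil(log2(5541)) = ceil(12.4359) = 13 bits


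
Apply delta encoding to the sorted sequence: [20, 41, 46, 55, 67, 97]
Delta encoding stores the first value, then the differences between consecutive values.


First value: 20
Deltas:
  41 - 20 = 21
  46 - 41 = 5
  55 - 46 = 9
  67 - 55 = 12
  97 - 67 = 30


Delta encoded: [20, 21, 5, 9, 12, 30]


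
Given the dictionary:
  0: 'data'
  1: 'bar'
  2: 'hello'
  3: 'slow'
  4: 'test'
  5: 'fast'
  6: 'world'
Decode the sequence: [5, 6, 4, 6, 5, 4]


Look up each index in the dictionary:
  5 -> 'fast'
  6 -> 'world'
  4 -> 'test'
  6 -> 'world'
  5 -> 'fast'
  4 -> 'test'

Decoded: "fast world test world fast test"


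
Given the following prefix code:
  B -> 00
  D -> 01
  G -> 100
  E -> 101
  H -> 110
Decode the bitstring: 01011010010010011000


Decoding step by step:
Bits 01 -> D
Bits 01 -> D
Bits 101 -> E
Bits 00 -> B
Bits 100 -> G
Bits 100 -> G
Bits 110 -> H
Bits 00 -> B


Decoded message: DDEBGGHB


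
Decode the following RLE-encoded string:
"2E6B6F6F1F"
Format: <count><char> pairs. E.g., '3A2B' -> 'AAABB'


Expanding each <count><char> pair:
  2E -> 'EE'
  6B -> 'BBBBBB'
  6F -> 'FFFFFF'
  6F -> 'FFFFFF'
  1F -> 'F'

Decoded = EEBBBBBBFFFFFFFFFFFFF


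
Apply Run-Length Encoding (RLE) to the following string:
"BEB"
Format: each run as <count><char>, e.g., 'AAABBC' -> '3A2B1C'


Scanning runs left to right:
  i=0: run of 'B' x 1 -> '1B'
  i=1: run of 'E' x 1 -> '1E'
  i=2: run of 'B' x 1 -> '1B'

RLE = 1B1E1B


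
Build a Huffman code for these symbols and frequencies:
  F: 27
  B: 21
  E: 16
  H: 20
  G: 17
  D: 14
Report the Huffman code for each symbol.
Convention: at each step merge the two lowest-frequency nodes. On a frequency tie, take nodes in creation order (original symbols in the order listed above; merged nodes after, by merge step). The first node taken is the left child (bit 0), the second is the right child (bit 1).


Huffman tree construction:
Step 1: Merge D(14) + E(16) = 30
Step 2: Merge G(17) + H(20) = 37
Step 3: Merge B(21) + F(27) = 48
Step 4: Merge (D+E)(30) + (G+H)(37) = 67
Step 5: Merge (B+F)(48) + ((D+E)+(G+H))(67) = 115
Read each symbol's code off the tree from the root (left child = 0, right child = 1).

Codes:
  F: 01 (length 2)
  B: 00 (length 2)
  E: 101 (length 3)
  H: 111 (length 3)
  G: 110 (length 3)
  D: 100 (length 3)
Average code length: 297/115 = 2.5826 bits/symbol


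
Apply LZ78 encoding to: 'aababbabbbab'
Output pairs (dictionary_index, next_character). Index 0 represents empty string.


LZ78 encoding steps:
Dictionary: {0: ''}
Step 1: w='' (idx 0), next='a' -> output (0, 'a'), add 'a' as idx 1
Step 2: w='a' (idx 1), next='b' -> output (1, 'b'), add 'ab' as idx 2
Step 3: w='ab' (idx 2), next='b' -> output (2, 'b'), add 'abb' as idx 3
Step 4: w='abb' (idx 3), next='b' -> output (3, 'b'), add 'abbb' as idx 4
Step 5: w='ab' (idx 2), end of input -> output (2, '')


Encoded: [(0, 'a'), (1, 'b'), (2, 'b'), (3, 'b'), (2, '')]


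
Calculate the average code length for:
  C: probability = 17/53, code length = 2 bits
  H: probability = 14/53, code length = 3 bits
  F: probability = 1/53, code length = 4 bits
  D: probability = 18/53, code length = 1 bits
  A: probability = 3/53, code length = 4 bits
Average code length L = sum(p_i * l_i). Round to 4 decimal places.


Weighted contributions p_i * l_i:
  C: (17/53) * 2 = 34/53
  H: (14/53) * 3 = 42/53
  F: (1/53) * 4 = 4/53
  D: (18/53) * 1 = 18/53
  A: (3/53) * 4 = 12/53
Sum = (34 + 42 + 4 + 18 + 12)/53 = 110/53

L = 110/53 = 2.0755 bits/symbol


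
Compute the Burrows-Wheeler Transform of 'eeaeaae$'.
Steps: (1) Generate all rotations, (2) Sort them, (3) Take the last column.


Rotations (sorted):
  0: $eeaeaae -> last char: e
  1: aae$eeae -> last char: e
  2: ae$eeaea -> last char: a
  3: aeaae$ee -> last char: e
  4: e$eeaeaa -> last char: a
  5: eaae$eea -> last char: a
  6: eaeaae$e -> last char: e
  7: eeaeaae$ -> last char: $


BWT = eeaeaae$


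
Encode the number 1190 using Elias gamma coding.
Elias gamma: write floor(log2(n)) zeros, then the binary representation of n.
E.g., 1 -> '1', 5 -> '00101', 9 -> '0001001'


num_bits = floor(log2(1190)) + 1 = 11
leading_zeros = num_bits - 1 = 10
binary(1190) = 10010100110

Elias gamma(1190) = '0000000000' + '10010100110' = 000000000010010100110 (21 bits)


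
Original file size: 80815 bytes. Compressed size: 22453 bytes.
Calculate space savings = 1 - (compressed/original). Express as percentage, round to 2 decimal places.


ratio = compressed/original = 22453/80815 = 0.277832
savings = 1 - ratio = 1 - 0.277832 = 0.722168
as a percentage: 0.722168 * 100 = 72.22%

Space savings = 1 - 22453/80815 = 72.22%


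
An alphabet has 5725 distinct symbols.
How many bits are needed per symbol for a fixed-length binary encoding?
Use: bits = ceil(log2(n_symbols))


log2(5725) = 12.4831
Bracket: 2^12 = 4096 < 5725 <= 2^13 = 8192
So ceil(log2(5725)) = 13

bits = ceil(log2(5725)) = ceil(12.4831) = 13 bits


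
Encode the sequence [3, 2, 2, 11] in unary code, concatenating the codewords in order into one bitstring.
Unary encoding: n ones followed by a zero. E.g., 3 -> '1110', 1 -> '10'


Encode each number as n ones followed by a terminating 0:
  3 -> 1110 (4 bits)
  2 -> 110 (3 bits)
  2 -> 110 (3 bits)
  11 -> 111111111110 (12 bits)
Total length = 4 + 3 + 3 + 12 = 22 bits.

Unary([3, 2, 2, 11]) = 1110110110111111111110 (22 bits)


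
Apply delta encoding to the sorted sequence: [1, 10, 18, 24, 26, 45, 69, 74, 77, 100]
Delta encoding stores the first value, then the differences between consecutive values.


First value: 1
Deltas:
  10 - 1 = 9
  18 - 10 = 8
  24 - 18 = 6
  26 - 24 = 2
  45 - 26 = 19
  69 - 45 = 24
  74 - 69 = 5
  77 - 74 = 3
  100 - 77 = 23


Delta encoded: [1, 9, 8, 6, 2, 19, 24, 5, 3, 23]


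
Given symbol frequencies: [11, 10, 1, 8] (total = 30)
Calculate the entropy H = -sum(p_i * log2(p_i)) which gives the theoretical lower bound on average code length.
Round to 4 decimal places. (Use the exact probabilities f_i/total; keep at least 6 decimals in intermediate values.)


Per-symbol terms -p_i * log2(p_i) with p_i = f_i/30:
  p = 11/30 = 0.366667: log2(p) = -1.447459, -p*log2(p) = 0.530735
  p = 10/30 = 0.333333: log2(p) = -1.584963, -p*log2(p) = 0.528321
  p = 1/30 = 0.033333: log2(p) = -4.906891, -p*log2(p) = 0.163563
  p = 8/30 = 0.266667: log2(p) = -1.906891, -p*log2(p) = 0.508504
H = 0.530735 + 0.528321 + 0.163563 + 0.508504 = 1.731123

H = 1.7311 bits/symbol


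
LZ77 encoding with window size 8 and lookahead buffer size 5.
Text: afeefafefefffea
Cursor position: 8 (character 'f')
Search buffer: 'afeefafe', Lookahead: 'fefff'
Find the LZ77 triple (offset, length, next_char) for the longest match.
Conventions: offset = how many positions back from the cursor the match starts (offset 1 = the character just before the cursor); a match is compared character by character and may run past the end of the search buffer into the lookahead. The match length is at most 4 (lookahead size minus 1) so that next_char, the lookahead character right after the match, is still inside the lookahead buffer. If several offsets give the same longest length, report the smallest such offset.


Try each offset into the search buffer:
  offset=1 (pos 7, char 'e'): match length 0
  offset=2 (pos 6, char 'f'): match length 3
  offset=3 (pos 5, char 'a'): match length 0
  offset=4 (pos 4, char 'f'): match length 1
  offset=5 (pos 3, char 'e'): match length 0
  offset=6 (pos 2, char 'e'): match length 0
  offset=7 (pos 1, char 'f'): match length 2
  offset=8 (pos 0, char 'a'): match length 0
Longest match has length 3 at offset 2.
next_char = character at position 8 + 3 = 11 -> 'f'

Best match: offset=2, length=3 (matching 'fef' starting at position 6)
LZ77 triple: (2, 3, 'f')


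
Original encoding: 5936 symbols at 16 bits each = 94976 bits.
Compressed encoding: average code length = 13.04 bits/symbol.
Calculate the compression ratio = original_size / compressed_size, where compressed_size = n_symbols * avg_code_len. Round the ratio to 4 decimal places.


original_size = n_symbols * orig_bits = 5936 * 16 = 94976 bits
compressed_size = n_symbols * avg_code_len = 5936 * 13.04 = 77405.44 bits
ratio = original_size / compressed_size = 94976 / 77405.44 = 1.227

Compression ratio = 1.227


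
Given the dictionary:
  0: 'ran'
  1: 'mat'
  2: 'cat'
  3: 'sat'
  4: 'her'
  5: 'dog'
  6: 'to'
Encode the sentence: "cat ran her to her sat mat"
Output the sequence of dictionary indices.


Look up each word in the dictionary:
  'cat' -> 2
  'ran' -> 0
  'her' -> 4
  'to' -> 6
  'her' -> 4
  'sat' -> 3
  'mat' -> 1

Encoded: [2, 0, 4, 6, 4, 3, 1]


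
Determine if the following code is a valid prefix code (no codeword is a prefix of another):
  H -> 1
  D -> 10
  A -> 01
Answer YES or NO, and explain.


Checking each pair (does one codeword prefix another?):
  H='1' vs D='10': prefix -- VIOLATION

NO -- this is NOT a valid prefix code. H (1) is a prefix of D (10).


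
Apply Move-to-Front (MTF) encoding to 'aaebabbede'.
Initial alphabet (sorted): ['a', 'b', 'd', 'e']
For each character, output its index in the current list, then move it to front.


MTF encoding:
'a': index 0 in ['a', 'b', 'd', 'e'] -> ['a', 'b', 'd', 'e']
'a': index 0 in ['a', 'b', 'd', 'e'] -> ['a', 'b', 'd', 'e']
'e': index 3 in ['a', 'b', 'd', 'e'] -> ['e', 'a', 'b', 'd']
'b': index 2 in ['e', 'a', 'b', 'd'] -> ['b', 'e', 'a', 'd']
'a': index 2 in ['b', 'e', 'a', 'd'] -> ['a', 'b', 'e', 'd']
'b': index 1 in ['a', 'b', 'e', 'd'] -> ['b', 'a', 'e', 'd']
'b': index 0 in ['b', 'a', 'e', 'd'] -> ['b', 'a', 'e', 'd']
'e': index 2 in ['b', 'a', 'e', 'd'] -> ['e', 'b', 'a', 'd']
'd': index 3 in ['e', 'b', 'a', 'd'] -> ['d', 'e', 'b', 'a']
'e': index 1 in ['d', 'e', 'b', 'a'] -> ['e', 'd', 'b', 'a']


Output: [0, 0, 3, 2, 2, 1, 0, 2, 3, 1]


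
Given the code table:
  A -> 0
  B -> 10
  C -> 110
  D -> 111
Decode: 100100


Decoding:
10 -> B
0 -> A
10 -> B
0 -> A


Result: BABA


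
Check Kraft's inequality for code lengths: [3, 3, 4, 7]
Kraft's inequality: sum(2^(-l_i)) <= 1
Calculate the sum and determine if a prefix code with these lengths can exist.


Sum = 2^(-3) + 2^(-3) + 2^(-4) + 2^(-7)
    = 0.125 + 0.125 + 0.0625 + 0.0078125
    = 41/128 = 0.3203125
Since 0.3203125 <= 1, Kraft's inequality IS satisfied.
A prefix code with these lengths CAN exist.

Kraft sum = 0.3203125. Satisfied.


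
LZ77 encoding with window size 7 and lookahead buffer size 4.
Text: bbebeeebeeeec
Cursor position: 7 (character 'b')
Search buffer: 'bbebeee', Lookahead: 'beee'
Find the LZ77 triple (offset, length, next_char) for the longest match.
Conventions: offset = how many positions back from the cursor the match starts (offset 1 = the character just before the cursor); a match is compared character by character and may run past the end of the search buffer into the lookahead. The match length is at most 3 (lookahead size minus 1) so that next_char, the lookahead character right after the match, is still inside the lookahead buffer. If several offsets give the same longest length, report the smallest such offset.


Try each offset into the search buffer:
  offset=1 (pos 6, char 'e'): match length 0
  offset=2 (pos 5, char 'e'): match length 0
  offset=3 (pos 4, char 'e'): match length 0
  offset=4 (pos 3, char 'b'): match length 3
  offset=5 (pos 2, char 'e'): match length 0
  offset=6 (pos 1, char 'b'): match length 2
  offset=7 (pos 0, char 'b'): match length 1
Longest match has length 3 at offset 4.
next_char = character at position 7 + 3 = 10 -> 'e'

Best match: offset=4, length=3 (matching 'bee' starting at position 3)
LZ77 triple: (4, 3, 'e')


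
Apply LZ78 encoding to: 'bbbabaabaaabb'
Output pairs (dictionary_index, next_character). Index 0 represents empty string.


LZ78 encoding steps:
Dictionary: {0: ''}
Step 1: w='' (idx 0), next='b' -> output (0, 'b'), add 'b' as idx 1
Step 2: w='b' (idx 1), next='b' -> output (1, 'b'), add 'bb' as idx 2
Step 3: w='' (idx 0), next='a' -> output (0, 'a'), add 'a' as idx 3
Step 4: w='b' (idx 1), next='a' -> output (1, 'a'), add 'ba' as idx 4
Step 5: w='a' (idx 3), next='b' -> output (3, 'b'), add 'ab' as idx 5
Step 6: w='a' (idx 3), next='a' -> output (3, 'a'), add 'aa' as idx 6
Step 7: w='ab' (idx 5), next='b' -> output (5, 'b'), add 'abb' as idx 7


Encoded: [(0, 'b'), (1, 'b'), (0, 'a'), (1, 'a'), (3, 'b'), (3, 'a'), (5, 'b')]


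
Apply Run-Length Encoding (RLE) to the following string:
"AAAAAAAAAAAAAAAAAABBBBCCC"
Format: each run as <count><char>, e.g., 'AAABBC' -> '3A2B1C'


Scanning runs left to right:
  i=0: run of 'A' x 18 -> '18A'
  i=18: run of 'B' x 4 -> '4B'
  i=22: run of 'C' x 3 -> '3C'

RLE = 18A4B3C


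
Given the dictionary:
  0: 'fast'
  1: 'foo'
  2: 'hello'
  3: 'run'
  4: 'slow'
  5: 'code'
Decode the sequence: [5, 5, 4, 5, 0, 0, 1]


Look up each index in the dictionary:
  5 -> 'code'
  5 -> 'code'
  4 -> 'slow'
  5 -> 'code'
  0 -> 'fast'
  0 -> 'fast'
  1 -> 'foo'

Decoded: "code code slow code fast fast foo"


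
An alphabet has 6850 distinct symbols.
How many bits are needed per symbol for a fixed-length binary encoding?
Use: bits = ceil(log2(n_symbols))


log2(6850) = 12.7419
Bracket: 2^12 = 4096 < 6850 <= 2^13 = 8192
So ceil(log2(6850)) = 13

bits = ceil(log2(6850)) = ceil(12.7419) = 13 bits


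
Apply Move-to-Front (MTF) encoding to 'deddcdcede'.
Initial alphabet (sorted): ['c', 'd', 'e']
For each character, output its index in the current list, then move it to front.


MTF encoding:
'd': index 1 in ['c', 'd', 'e'] -> ['d', 'c', 'e']
'e': index 2 in ['d', 'c', 'e'] -> ['e', 'd', 'c']
'd': index 1 in ['e', 'd', 'c'] -> ['d', 'e', 'c']
'd': index 0 in ['d', 'e', 'c'] -> ['d', 'e', 'c']
'c': index 2 in ['d', 'e', 'c'] -> ['c', 'd', 'e']
'd': index 1 in ['c', 'd', 'e'] -> ['d', 'c', 'e']
'c': index 1 in ['d', 'c', 'e'] -> ['c', 'd', 'e']
'e': index 2 in ['c', 'd', 'e'] -> ['e', 'c', 'd']
'd': index 2 in ['e', 'c', 'd'] -> ['d', 'e', 'c']
'e': index 1 in ['d', 'e', 'c'] -> ['e', 'd', 'c']


Output: [1, 2, 1, 0, 2, 1, 1, 2, 2, 1]


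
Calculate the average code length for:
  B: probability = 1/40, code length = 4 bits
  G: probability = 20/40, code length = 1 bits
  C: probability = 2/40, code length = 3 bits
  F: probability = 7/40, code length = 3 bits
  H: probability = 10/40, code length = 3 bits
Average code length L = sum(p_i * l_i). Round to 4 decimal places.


Weighted contributions p_i * l_i:
  B: (1/40) * 4 = 4/40
  G: (20/40) * 1 = 20/40
  C: (2/40) * 3 = 6/40
  F: (7/40) * 3 = 21/40
  H: (10/40) * 3 = 30/40
Sum = (4 + 20 + 6 + 21 + 30)/40 = 81/40

L = 81/40 = 2.0250 bits/symbol


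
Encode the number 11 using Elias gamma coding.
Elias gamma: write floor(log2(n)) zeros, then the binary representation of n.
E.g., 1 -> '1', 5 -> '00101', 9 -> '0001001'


num_bits = floor(log2(11)) + 1 = 4
leading_zeros = num_bits - 1 = 3
binary(11) = 1011

Elias gamma(11) = '000' + '1011' = 0001011 (7 bits)


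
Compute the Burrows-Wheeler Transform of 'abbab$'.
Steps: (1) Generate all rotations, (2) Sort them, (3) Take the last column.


Rotations (sorted):
  0: $abbab -> last char: b
  1: ab$abb -> last char: b
  2: abbab$ -> last char: $
  3: b$abba -> last char: a
  4: bab$ab -> last char: b
  5: bbab$a -> last char: a


BWT = bb$aba


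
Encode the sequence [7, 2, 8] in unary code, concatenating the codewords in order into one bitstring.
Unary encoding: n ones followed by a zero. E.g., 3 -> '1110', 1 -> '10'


Encode each number as n ones followed by a terminating 0:
  7 -> 11111110 (8 bits)
  2 -> 110 (3 bits)
  8 -> 111111110 (9 bits)
Total length = 8 + 3 + 9 = 20 bits.

Unary([7, 2, 8]) = 11111110110111111110 (20 bits)


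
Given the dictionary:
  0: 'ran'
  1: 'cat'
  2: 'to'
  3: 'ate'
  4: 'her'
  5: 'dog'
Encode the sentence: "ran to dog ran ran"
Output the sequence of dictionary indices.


Look up each word in the dictionary:
  'ran' -> 0
  'to' -> 2
  'dog' -> 5
  'ran' -> 0
  'ran' -> 0

Encoded: [0, 2, 5, 0, 0]


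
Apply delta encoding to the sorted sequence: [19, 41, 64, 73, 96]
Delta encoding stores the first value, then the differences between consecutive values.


First value: 19
Deltas:
  41 - 19 = 22
  64 - 41 = 23
  73 - 64 = 9
  96 - 73 = 23


Delta encoded: [19, 22, 23, 9, 23]


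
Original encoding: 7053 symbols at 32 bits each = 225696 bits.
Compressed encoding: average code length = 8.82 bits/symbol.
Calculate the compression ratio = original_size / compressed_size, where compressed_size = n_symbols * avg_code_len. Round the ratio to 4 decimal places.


original_size = n_symbols * orig_bits = 7053 * 32 = 225696 bits
compressed_size = n_symbols * avg_code_len = 7053 * 8.82 = 62207.46 bits
ratio = original_size / compressed_size = 225696 / 62207.46 = 3.6281

Compression ratio = 3.6281


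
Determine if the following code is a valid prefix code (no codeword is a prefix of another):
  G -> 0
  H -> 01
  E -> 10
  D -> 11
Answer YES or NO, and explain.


Checking each pair (does one codeword prefix another?):
  G='0' vs H='01': prefix -- VIOLATION

NO -- this is NOT a valid prefix code. G (0) is a prefix of H (01).


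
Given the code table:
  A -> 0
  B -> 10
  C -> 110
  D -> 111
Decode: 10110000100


Decoding:
10 -> B
110 -> C
0 -> A
0 -> A
0 -> A
10 -> B
0 -> A


Result: BCAAABA


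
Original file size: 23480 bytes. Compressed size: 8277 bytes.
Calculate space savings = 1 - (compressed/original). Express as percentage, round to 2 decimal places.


ratio = compressed/original = 8277/23480 = 0.352513
savings = 1 - ratio = 1 - 0.352513 = 0.647487
as a percentage: 0.647487 * 100 = 64.75%

Space savings = 1 - 8277/23480 = 64.75%


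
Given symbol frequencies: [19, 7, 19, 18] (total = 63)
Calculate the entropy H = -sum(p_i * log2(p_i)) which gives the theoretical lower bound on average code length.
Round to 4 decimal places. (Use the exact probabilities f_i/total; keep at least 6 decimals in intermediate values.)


Per-symbol terms -p_i * log2(p_i) with p_i = f_i/63:
  p = 19/63 = 0.301587: log2(p) = -1.729352, -p*log2(p) = 0.521551
  p = 7/63 = 0.111111: log2(p) = -3.169925, -p*log2(p) = 0.352214
  p = 19/63 = 0.301587: log2(p) = -1.729352, -p*log2(p) = 0.521551
  p = 18/63 = 0.285714: log2(p) = -1.807355, -p*log2(p) = 0.516387
H = 0.521551 + 0.352214 + 0.521551 + 0.516387 = 1.911703

H = 1.9117 bits/symbol


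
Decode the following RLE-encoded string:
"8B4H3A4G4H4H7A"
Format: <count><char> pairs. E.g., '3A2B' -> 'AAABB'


Expanding each <count><char> pair:
  8B -> 'BBBBBBBB'
  4H -> 'HHHH'
  3A -> 'AAA'
  4G -> 'GGGG'
  4H -> 'HHHH'
  4H -> 'HHHH'
  7A -> 'AAAAAAA'

Decoded = BBBBBBBBHHHHAAAGGGGHHHHHHHHAAAAAAA


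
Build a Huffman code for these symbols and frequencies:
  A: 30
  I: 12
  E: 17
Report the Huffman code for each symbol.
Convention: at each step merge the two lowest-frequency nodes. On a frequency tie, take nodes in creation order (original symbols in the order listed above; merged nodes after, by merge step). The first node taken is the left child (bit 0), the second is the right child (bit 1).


Huffman tree construction:
Step 1: Merge I(12) + E(17) = 29
Step 2: Merge (I+E)(29) + A(30) = 59
Read each symbol's code off the tree from the root (left child = 0, right child = 1).

Codes:
  A: 1 (length 1)
  I: 00 (length 2)
  E: 01 (length 2)
Average code length: 88/59 = 1.4915 bits/symbol


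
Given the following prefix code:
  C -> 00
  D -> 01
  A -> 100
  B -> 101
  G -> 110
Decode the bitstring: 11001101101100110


Decoding step by step:
Bits 110 -> G
Bits 01 -> D
Bits 101 -> B
Bits 101 -> B
Bits 100 -> A
Bits 110 -> G


Decoded message: GDBBAG


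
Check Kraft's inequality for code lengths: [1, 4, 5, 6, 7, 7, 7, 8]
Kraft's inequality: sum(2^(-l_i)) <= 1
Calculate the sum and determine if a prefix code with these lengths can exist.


Sum = 2^(-1) + 2^(-4) + 2^(-5) + 2^(-6) + 2^(-7) + 2^(-7) + 2^(-7) + 2^(-8)
    = 0.5 + 0.0625 + 0.03125 + 0.015625 + 0.0078125 + 0.0078125 + 0.0078125 + 0.00390625
    = 163/256 = 0.63671875
Since 0.63671875 <= 1, Kraft's inequality IS satisfied.
A prefix code with these lengths CAN exist.

Kraft sum = 0.63671875. Satisfied.


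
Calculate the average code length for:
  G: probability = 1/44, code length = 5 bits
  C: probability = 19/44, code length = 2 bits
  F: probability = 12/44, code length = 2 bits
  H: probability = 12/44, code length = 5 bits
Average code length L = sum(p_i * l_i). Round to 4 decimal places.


Weighted contributions p_i * l_i:
  G: (1/44) * 5 = 5/44
  C: (19/44) * 2 = 38/44
  F: (12/44) * 2 = 24/44
  H: (12/44) * 5 = 60/44
Sum = (5 + 38 + 24 + 60)/44 = 127/44

L = 127/44 = 2.8864 bits/symbol


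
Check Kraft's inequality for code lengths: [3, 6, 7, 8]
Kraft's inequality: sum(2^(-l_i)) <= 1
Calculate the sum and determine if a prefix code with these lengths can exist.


Sum = 2^(-3) + 2^(-6) + 2^(-7) + 2^(-8)
    = 0.125 + 0.015625 + 0.0078125 + 0.00390625
    = 39/256 = 0.15234375
Since 0.15234375 <= 1, Kraft's inequality IS satisfied.
A prefix code with these lengths CAN exist.

Kraft sum = 0.15234375. Satisfied.


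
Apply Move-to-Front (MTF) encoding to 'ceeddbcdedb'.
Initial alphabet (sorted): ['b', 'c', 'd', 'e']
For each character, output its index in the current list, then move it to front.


MTF encoding:
'c': index 1 in ['b', 'c', 'd', 'e'] -> ['c', 'b', 'd', 'e']
'e': index 3 in ['c', 'b', 'd', 'e'] -> ['e', 'c', 'b', 'd']
'e': index 0 in ['e', 'c', 'b', 'd'] -> ['e', 'c', 'b', 'd']
'd': index 3 in ['e', 'c', 'b', 'd'] -> ['d', 'e', 'c', 'b']
'd': index 0 in ['d', 'e', 'c', 'b'] -> ['d', 'e', 'c', 'b']
'b': index 3 in ['d', 'e', 'c', 'b'] -> ['b', 'd', 'e', 'c']
'c': index 3 in ['b', 'd', 'e', 'c'] -> ['c', 'b', 'd', 'e']
'd': index 2 in ['c', 'b', 'd', 'e'] -> ['d', 'c', 'b', 'e']
'e': index 3 in ['d', 'c', 'b', 'e'] -> ['e', 'd', 'c', 'b']
'd': index 1 in ['e', 'd', 'c', 'b'] -> ['d', 'e', 'c', 'b']
'b': index 3 in ['d', 'e', 'c', 'b'] -> ['b', 'd', 'e', 'c']


Output: [1, 3, 0, 3, 0, 3, 3, 2, 3, 1, 3]


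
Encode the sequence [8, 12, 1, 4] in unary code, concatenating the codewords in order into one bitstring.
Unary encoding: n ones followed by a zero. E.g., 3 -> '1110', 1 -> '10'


Encode each number as n ones followed by a terminating 0:
  8 -> 111111110 (9 bits)
  12 -> 1111111111110 (13 bits)
  1 -> 10 (2 bits)
  4 -> 11110 (5 bits)
Total length = 9 + 13 + 2 + 5 = 29 bits.

Unary([8, 12, 1, 4]) = 11111111011111111111101011110 (29 bits)


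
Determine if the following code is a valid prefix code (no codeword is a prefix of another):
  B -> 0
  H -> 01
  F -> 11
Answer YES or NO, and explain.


Checking each pair (does one codeword prefix another?):
  B='0' vs H='01': prefix -- VIOLATION

NO -- this is NOT a valid prefix code. B (0) is a prefix of H (01).


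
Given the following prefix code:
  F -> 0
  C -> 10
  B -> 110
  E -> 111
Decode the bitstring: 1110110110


Decoding step by step:
Bits 111 -> E
Bits 0 -> F
Bits 110 -> B
Bits 110 -> B


Decoded message: EFBB


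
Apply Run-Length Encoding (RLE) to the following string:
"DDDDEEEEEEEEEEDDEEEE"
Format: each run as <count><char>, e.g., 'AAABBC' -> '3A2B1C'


Scanning runs left to right:
  i=0: run of 'D' x 4 -> '4D'
  i=4: run of 'E' x 10 -> '10E'
  i=14: run of 'D' x 2 -> '2D'
  i=16: run of 'E' x 4 -> '4E'

RLE = 4D10E2D4E


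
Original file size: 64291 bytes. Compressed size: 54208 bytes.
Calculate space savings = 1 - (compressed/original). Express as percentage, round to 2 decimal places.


ratio = compressed/original = 54208/64291 = 0.843166
savings = 1 - ratio = 1 - 0.843166 = 0.156834
as a percentage: 0.156834 * 100 = 15.68%

Space savings = 1 - 54208/64291 = 15.68%


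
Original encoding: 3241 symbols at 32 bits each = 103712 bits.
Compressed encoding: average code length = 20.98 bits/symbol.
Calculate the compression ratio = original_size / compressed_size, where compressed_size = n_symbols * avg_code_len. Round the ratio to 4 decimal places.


original_size = n_symbols * orig_bits = 3241 * 32 = 103712 bits
compressed_size = n_symbols * avg_code_len = 3241 * 20.98 = 67996.18 bits
ratio = original_size / compressed_size = 103712 / 67996.18 = 1.5253

Compression ratio = 1.5253


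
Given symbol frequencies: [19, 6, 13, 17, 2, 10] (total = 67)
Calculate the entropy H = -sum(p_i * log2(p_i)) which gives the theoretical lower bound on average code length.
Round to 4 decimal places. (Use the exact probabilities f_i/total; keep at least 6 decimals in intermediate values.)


Per-symbol terms -p_i * log2(p_i) with p_i = f_i/67:
  p = 19/67 = 0.283582: log2(p) = -1.818162, -p*log2(p) = 0.515598
  p = 6/67 = 0.089552: log2(p) = -3.481127, -p*log2(p) = 0.311743
  p = 13/67 = 0.194030: log2(p) = -2.365649, -p*log2(p) = 0.459007
  p = 17/67 = 0.253731: log2(p) = -1.978626, -p*log2(p) = 0.502040
  p = 2/67 = 0.029851: log2(p) = -5.066089, -p*log2(p) = 0.151227
  p = 10/67 = 0.149254: log2(p) = -2.744161, -p*log2(p) = 0.409576
H = 0.515598 + 0.311743 + 0.459007 + 0.502040 + 0.151227 + 0.409576 = 2.349191

H = 2.3492 bits/symbol


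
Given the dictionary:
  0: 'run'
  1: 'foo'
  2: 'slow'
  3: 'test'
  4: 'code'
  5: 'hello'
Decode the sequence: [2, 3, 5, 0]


Look up each index in the dictionary:
  2 -> 'slow'
  3 -> 'test'
  5 -> 'hello'
  0 -> 'run'

Decoded: "slow test hello run"


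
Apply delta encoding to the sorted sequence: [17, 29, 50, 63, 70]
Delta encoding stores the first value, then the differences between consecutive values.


First value: 17
Deltas:
  29 - 17 = 12
  50 - 29 = 21
  63 - 50 = 13
  70 - 63 = 7


Delta encoded: [17, 12, 21, 13, 7]


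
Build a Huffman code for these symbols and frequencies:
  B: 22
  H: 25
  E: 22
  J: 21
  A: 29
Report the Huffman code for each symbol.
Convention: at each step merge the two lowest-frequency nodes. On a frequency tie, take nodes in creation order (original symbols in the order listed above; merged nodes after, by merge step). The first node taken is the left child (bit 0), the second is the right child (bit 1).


Huffman tree construction:
Step 1: Merge J(21) + B(22) = 43
Step 2: Merge E(22) + H(25) = 47
Step 3: Merge A(29) + (J+B)(43) = 72
Step 4: Merge (E+H)(47) + (A+(J+B))(72) = 119
Read each symbol's code off the tree from the root (left child = 0, right child = 1).

Codes:
  B: 111 (length 3)
  H: 01 (length 2)
  E: 00 (length 2)
  J: 110 (length 3)
  A: 10 (length 2)
Average code length: 281/119 = 2.3613 bits/symbol


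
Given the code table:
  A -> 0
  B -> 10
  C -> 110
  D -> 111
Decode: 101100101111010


Decoding:
10 -> B
110 -> C
0 -> A
10 -> B
111 -> D
10 -> B
10 -> B


Result: BCABDBB


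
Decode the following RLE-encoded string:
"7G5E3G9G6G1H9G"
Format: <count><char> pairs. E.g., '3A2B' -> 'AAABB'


Expanding each <count><char> pair:
  7G -> 'GGGGGGG'
  5E -> 'EEEEE'
  3G -> 'GGG'
  9G -> 'GGGGGGGGG'
  6G -> 'GGGGGG'
  1H -> 'H'
  9G -> 'GGGGGGGGG'

Decoded = GGGGGGGEEEEEGGGGGGGGGGGGGGGGGGHGGGGGGGGG


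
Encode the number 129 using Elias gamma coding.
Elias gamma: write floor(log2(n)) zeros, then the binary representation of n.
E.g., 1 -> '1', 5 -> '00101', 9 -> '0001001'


num_bits = floor(log2(129)) + 1 = 8
leading_zeros = num_bits - 1 = 7
binary(129) = 10000001

Elias gamma(129) = '0000000' + '10000001' = 000000010000001 (15 bits)


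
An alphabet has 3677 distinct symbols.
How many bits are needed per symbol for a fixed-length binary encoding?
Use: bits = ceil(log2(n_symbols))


log2(3677) = 11.8443
Bracket: 2^11 = 2048 < 3677 <= 2^12 = 4096
So ceil(log2(3677)) = 12

bits = ceil(log2(3677)) = ceil(11.8443) = 12 bits


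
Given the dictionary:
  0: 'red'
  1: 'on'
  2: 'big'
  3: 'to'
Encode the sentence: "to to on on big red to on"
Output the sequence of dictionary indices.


Look up each word in the dictionary:
  'to' -> 3
  'to' -> 3
  'on' -> 1
  'on' -> 1
  'big' -> 2
  'red' -> 0
  'to' -> 3
  'on' -> 1

Encoded: [3, 3, 1, 1, 2, 0, 3, 1]


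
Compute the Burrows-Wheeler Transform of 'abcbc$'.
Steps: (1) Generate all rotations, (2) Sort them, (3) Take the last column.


Rotations (sorted):
  0: $abcbc -> last char: c
  1: abcbc$ -> last char: $
  2: bc$abc -> last char: c
  3: bcbc$a -> last char: a
  4: c$abcb -> last char: b
  5: cbc$ab -> last char: b


BWT = c$cabb


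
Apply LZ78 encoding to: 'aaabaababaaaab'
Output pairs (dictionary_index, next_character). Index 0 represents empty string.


LZ78 encoding steps:
Dictionary: {0: ''}
Step 1: w='' (idx 0), next='a' -> output (0, 'a'), add 'a' as idx 1
Step 2: w='a' (idx 1), next='a' -> output (1, 'a'), add 'aa' as idx 2
Step 3: w='' (idx 0), next='b' -> output (0, 'b'), add 'b' as idx 3
Step 4: w='aa' (idx 2), next='b' -> output (2, 'b'), add 'aab' as idx 4
Step 5: w='a' (idx 1), next='b' -> output (1, 'b'), add 'ab' as idx 5
Step 6: w='aa' (idx 2), next='a' -> output (2, 'a'), add 'aaa' as idx 6
Step 7: w='ab' (idx 5), end of input -> output (5, '')


Encoded: [(0, 'a'), (1, 'a'), (0, 'b'), (2, 'b'), (1, 'b'), (2, 'a'), (5, '')]


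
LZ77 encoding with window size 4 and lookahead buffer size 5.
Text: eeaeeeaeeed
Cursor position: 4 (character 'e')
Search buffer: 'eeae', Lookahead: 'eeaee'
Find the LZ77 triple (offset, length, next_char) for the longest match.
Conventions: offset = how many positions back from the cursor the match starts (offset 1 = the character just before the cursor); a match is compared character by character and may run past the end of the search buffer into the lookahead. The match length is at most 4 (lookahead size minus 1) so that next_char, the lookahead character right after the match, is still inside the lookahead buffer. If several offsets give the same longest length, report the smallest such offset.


Try each offset into the search buffer:
  offset=1 (pos 3, char 'e'): match length 2
  offset=2 (pos 2, char 'a'): match length 0
  offset=3 (pos 1, char 'e'): match length 1
  offset=4 (pos 0, char 'e'): match length 4
Longest match has length 4 at offset 4.
next_char = character at position 4 + 4 = 8 -> 'e'

Best match: offset=4, length=4 (matching 'eeae' starting at position 0)
LZ77 triple: (4, 4, 'e')


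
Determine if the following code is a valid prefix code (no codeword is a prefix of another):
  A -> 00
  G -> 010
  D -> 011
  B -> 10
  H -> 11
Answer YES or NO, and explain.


Checking each pair (does one codeword prefix another?):
  A='00' vs G='010': no prefix
  A='00' vs D='011': no prefix
  A='00' vs B='10': no prefix
  A='00' vs H='11': no prefix
  G='010' vs A='00': no prefix
  G='010' vs D='011': no prefix
  G='010' vs B='10': no prefix
  G='010' vs H='11': no prefix
  D='011' vs A='00': no prefix
  D='011' vs G='010': no prefix
  D='011' vs B='10': no prefix
  D='011' vs H='11': no prefix
  B='10' vs A='00': no prefix
  B='10' vs G='010': no prefix
  B='10' vs D='011': no prefix
  B='10' vs H='11': no prefix
  H='11' vs A='00': no prefix
  H='11' vs G='010': no prefix
  H='11' vs D='011': no prefix
  H='11' vs B='10': no prefix
No violation found over all pairs.

YES -- this is a valid prefix code. No codeword is a prefix of any other codeword.
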